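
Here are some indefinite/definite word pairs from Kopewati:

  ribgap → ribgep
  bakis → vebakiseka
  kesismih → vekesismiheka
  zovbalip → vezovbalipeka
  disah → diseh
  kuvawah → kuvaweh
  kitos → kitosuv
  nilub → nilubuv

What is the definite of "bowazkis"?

vebowazkiseka

ribgap and zovbalip both end in -p yet inflect differently (ribgep, vezovbalipeka), so the final letter is not what conditions the rule; the last vowel is.
"bowazkis" has last vowel 'i'. The stems whose last vowel is 'i' (zovbalip → vezovbalipeka, kesismih → vekesismiheka, bakis → vebakiseka) add ve- … -eka around the stem.
So bowazkis → vebowazkiseka.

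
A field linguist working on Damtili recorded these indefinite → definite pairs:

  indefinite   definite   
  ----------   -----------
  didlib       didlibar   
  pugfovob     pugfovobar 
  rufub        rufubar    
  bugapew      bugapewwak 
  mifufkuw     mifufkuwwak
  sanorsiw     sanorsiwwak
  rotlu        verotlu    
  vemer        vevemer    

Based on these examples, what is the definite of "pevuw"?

"pevuw" ends in -w. The stems ending in -w (bugapew → bugapewwak, mifufkuw → mifufkuwwak, sanorsiw → sanorsiwwak) double the final consonant and add -ak.
So pevuw → pevuwwak.

pevuwwak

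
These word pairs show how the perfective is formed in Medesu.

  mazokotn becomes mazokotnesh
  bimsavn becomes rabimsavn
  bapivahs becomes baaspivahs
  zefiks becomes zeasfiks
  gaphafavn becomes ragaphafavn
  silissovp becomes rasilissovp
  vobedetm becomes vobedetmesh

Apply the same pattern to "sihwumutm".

sihwumutmesh

gaphafavn and mazokotn both end in -n yet inflect differently (ragaphafavn, mazokotnesh), so the final letter is not what conditions the rule; the second-to-last letter is.
"sihwumutm" has second-to-last letter 't'. The stems whose second-to-last letter is 't' (mazokotn → mazokotnesh, vobedetm → vobedetmesh) add -esh.
The other patterns: stems whose second-to-last letter is 'v' add the prefix ra-; stems whose second-to-last letter is 'h' or 'k' insert -as- after the first vowel.
So sihwumutm → sihwumutmesh.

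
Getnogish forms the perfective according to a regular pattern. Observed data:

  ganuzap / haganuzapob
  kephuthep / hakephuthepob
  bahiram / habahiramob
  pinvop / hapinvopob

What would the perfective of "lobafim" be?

Every pair shown (ganuzap → haganuzapob, kephuthep → hakephuthepob, bahiram → habahiramob, …) follows the same rule: add ha- … -ob around the stem.
So lobafim → halobafimob.

halobafimob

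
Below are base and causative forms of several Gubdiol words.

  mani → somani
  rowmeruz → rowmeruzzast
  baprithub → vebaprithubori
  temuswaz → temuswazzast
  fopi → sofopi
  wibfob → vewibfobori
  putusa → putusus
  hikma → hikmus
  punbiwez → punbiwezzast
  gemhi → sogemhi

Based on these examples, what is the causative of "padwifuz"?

"padwifuz" ends in -z. The stems ending in -z (temuswaz → temuswazzast, punbiwez → punbiwezzast, rowmeruz → rowmeruzzast) double the final consonant and add -ast.
The other patterns: stems ending in -i add the prefix so-; stems ending in -a drop the final letter and add -us; stems ending in -b add ve- … -ori around the stem.
So padwifuz → padwifuzzast.

padwifuzzast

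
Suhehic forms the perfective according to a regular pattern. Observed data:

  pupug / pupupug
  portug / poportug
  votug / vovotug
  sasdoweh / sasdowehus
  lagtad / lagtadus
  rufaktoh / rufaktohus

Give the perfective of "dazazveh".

dazazvehus

"dazazveh" ends in -h. The stems ending in -h (rufaktoh → rufaktohus, sasdoweh → sasdowehus) add -us.
So dazazveh → dazazvehus.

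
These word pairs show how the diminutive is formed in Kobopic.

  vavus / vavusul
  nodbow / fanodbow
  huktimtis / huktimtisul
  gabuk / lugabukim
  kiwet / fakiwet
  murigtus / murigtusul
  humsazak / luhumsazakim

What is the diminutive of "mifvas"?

"mifvas" ends in -s. The stems ending in -s (murigtus → murigtusul, huktimtis → huktimtisul, vavus → vavusul) add -ul.
So mifvas → mifvasul.

mifvasul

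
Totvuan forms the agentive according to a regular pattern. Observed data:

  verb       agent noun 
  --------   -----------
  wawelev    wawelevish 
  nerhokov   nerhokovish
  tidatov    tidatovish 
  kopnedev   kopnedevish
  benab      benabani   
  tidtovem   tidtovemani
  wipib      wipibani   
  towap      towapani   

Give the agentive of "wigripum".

wigripumani

"wigripum" ends in -m. The one such stem in the data (tidtovem → tidtovemani) adds -ani, so the same rule applies.
The other pattern: stems ending in -v add -ish.
So wigripum → wigripumani.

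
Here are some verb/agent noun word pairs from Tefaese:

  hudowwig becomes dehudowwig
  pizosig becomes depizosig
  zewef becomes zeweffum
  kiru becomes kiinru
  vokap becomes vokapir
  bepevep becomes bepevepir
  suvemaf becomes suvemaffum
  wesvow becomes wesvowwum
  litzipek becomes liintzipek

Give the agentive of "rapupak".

"rapupak" ends in -k. The one such stem in the data (litzipek → liintzipek) inserts -in- after the first vowel (as does kiru), so the same rule applies.
So rapupak → rainpupak.

rainpupak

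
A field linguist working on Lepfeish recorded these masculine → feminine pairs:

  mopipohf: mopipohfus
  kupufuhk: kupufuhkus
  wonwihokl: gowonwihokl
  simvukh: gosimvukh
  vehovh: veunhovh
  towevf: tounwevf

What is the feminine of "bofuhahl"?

"bofuhahl" has second-to-last letter 'h'. The stems whose second-to-last letter is 'h' (mopipohf → mopipohfus, kupufuhk → kupufuhkus) add -us.
The other patterns: stems whose second-to-last letter is 'k' add the prefix go-; stems whose second-to-last letter is 'v' insert -un- after the first vowel.
So bofuhahl → bofuhahlus.

bofuhahlus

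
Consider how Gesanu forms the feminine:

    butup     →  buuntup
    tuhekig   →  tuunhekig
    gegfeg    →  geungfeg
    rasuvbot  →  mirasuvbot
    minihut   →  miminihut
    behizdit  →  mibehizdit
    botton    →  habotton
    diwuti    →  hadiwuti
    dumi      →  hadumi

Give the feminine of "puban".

hapuban

butup and minihut both have last vowel 'u' yet inflect differently (buuntup, miminihut), so the last vowel is not what conditions the rule; the final letter is.
"puban" ends in -n. The one such stem in the data (botton → habotton) adds the prefix ha-, so the same rule applies.
So puban → hapuban.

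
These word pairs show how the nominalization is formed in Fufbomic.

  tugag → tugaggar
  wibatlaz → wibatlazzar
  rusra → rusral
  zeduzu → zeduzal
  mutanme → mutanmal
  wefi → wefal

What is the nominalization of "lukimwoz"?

lukimwozzar

"lukimwoz" ends in a consonant. The stems ending in a consonant (tugag → tugaggar, wibatlaz → wibatlazzar) double the final consonant and add -ar.
The other pattern: stems ending in a vowel drop the final letter and add -al.
So lukimwoz → lukimwozzar.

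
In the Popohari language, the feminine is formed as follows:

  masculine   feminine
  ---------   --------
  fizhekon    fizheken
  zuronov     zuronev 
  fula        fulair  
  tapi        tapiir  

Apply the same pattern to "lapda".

lapdair

fula and fizhekon both begin with f- yet inflect differently (fulair, fizheken), so the first letter is not what conditions the rule; whether the stem ends in a vowel or a consonant is.
"lapda" ends in a vowel. The stems ending in a vowel (fula → fulair, tapi → tapiir) add -ir.
So lapda → lapdair.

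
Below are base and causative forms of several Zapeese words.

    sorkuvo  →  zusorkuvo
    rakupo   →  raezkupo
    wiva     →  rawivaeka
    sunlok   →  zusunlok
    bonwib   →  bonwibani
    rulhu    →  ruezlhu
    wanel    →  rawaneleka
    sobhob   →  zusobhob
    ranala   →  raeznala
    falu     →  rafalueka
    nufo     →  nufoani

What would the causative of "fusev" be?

rafuseveka

nufo and rakupo both end in -o yet inflect differently (nufoani, raezkupo), so the final letter is not what conditions the rule; the first letter is.
"fusev" begins with f-. The one such stem in the data (falu → rafalueka) adds ra- … -eka around the stem, so the same rule applies.
The other patterns: stems beginning with b- or n- add -ani; stems beginning with r- insert -ez- after the first vowel; stems beginning with s- add the prefix zu-.
So fusev → rafuseveka.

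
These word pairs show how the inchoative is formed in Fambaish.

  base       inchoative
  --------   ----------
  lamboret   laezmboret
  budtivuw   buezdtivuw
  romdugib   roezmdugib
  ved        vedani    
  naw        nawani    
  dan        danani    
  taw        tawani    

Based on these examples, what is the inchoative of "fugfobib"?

fuezgfobib

"fugfobib" has 3 vowels. The stems with 3 vowels (lamboret → laezmboret, budtivuw → buezdtivuw, romdugib → roezmdugib) insert -ez- after the first vowel.
So fugfobib → fuezgfobib.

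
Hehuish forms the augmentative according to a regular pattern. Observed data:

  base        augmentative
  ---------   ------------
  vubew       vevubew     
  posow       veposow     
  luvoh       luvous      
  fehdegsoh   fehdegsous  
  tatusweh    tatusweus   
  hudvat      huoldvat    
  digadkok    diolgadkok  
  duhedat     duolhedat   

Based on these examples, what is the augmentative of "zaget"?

zaolget

posow and luvoh both have last vowel 'o' yet inflect differently (veposow, luvous), so the last vowel is not what conditions the rule; the final letter is.
"zaget" ends in -t. The stems ending in -t (hudvat → huoldvat, duhedat → duolhedat) insert -ol- after the first vowel.
So zaget → zaolget.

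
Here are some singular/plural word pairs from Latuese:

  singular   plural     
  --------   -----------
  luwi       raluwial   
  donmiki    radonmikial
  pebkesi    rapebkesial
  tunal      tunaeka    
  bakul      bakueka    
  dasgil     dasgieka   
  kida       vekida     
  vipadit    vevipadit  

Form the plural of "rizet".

verizet

luwi and dasgil both have last vowel 'i' yet inflect differently (raluwial, dasgieka), so the last vowel is not what conditions the rule; the final letter is.
"rizet" ends in -t. The one such stem in the data (vipadit → vevipadit) adds the prefix ve-, so the same rule applies.
So rizet → verizet.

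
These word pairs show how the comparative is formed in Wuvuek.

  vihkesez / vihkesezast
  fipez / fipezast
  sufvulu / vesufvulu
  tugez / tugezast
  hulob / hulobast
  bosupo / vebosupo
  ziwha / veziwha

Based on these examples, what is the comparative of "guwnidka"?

bosupo and hulob both have last vowel 'o' yet inflect differently (vebosupo, hulobast), so the last vowel is not what conditions the rule; whether the stem ends in a vowel or a consonant is.
"guwnidka" ends in a vowel. The stems ending in a vowel (sufvulu → vesufvulu, bosupo → vebosupo, ziwha → veziwha) add the prefix ve-.
The other pattern: stems ending in a consonant add -ast.
So guwnidka → veguwnidka.

veguwnidka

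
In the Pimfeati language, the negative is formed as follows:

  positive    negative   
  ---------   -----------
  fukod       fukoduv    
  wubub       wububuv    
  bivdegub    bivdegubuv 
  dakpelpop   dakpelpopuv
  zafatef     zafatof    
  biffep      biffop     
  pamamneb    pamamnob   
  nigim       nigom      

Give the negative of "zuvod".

dakpelpop and biffep both end in -p yet inflect differently (dakpelpopuv, biffop), so the final letter is not what conditions the rule; the last vowel is.
"zuvod" has last vowel 'o'. The stems whose last vowel is 'o' (fukod → fukoduv, dakpelpop → dakpelpopuv) add -uv.
So zuvod → zuvoduv.

zuvoduv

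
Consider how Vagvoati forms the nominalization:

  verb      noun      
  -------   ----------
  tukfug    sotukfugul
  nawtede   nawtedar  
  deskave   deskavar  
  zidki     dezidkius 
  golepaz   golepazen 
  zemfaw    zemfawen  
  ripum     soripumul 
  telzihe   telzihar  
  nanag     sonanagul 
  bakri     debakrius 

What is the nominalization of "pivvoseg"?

"pivvoseg" ends in -g. The stems ending in -g (tukfug → sotukfugul, nanag → sonanagul) add so- … -ul around the stem.
The other patterns: stems ending in -w or -z add -en; stems ending in -i add de- … -us around the stem; stems ending in -e drop the final letter and add -ar.
So pivvoseg → sopivvosegul.

sopivvosegul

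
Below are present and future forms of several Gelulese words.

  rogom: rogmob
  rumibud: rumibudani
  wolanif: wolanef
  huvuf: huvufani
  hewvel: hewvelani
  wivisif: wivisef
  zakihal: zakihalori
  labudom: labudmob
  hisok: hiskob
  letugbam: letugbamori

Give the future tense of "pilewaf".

pilewafori

letugbam and labudom both end in -m yet inflect differently (letugbamori, labudmob), so the final letter is not what conditions the rule; the last vowel is.
"pilewaf" has last vowel 'a'. The stems whose last vowel is 'a' (letugbam → letugbamori, zakihal → zakihalori) add -ori.
The other patterns: stems whose last vowel is 'i' change the last vowel to 'e'; stems whose last vowel is 'o' delete the last vowel and add -ob; stems whose last vowel is 'e' or 'u' add -ani.
So pilewaf → pilewafori.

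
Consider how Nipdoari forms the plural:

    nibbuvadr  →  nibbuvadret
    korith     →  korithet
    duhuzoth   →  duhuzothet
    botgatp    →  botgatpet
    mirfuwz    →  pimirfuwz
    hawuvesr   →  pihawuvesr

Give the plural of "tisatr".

"tisatr" has second-to-last letter 't'. The stems whose second-to-last letter is 't' (korith → korithet, duhuzoth → duhuzothet, botgatp → botgatpet) add -et.
The other pattern: stems whose second-to-last letter is 's' or 'w' add the prefix pi-.
So tisatr → tisatret.

tisatret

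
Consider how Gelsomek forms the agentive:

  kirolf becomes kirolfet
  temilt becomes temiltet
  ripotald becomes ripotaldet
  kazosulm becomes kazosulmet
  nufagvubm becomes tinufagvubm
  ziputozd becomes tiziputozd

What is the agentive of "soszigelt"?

soszigeltet

kazosulm and nufagvubm both end in -m yet inflect differently (kazosulmet, tinufagvubm), so the final letter is not what conditions the rule; the second-to-last letter is.
"soszigelt" has second-to-last letter 'l'. The stems whose second-to-last letter is 'l' (kirolf → kirolfet, temilt → temiltet, ripotald → ripotaldet) add -et.
The other pattern: stems whose second-to-last letter is 'b' or 'z' add the prefix ti-.
So soszigelt → soszigeltet.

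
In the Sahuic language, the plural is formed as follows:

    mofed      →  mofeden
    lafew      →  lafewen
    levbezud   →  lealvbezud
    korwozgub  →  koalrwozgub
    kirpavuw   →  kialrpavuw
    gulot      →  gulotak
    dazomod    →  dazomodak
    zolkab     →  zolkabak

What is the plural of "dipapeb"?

mofed and levbezud both end in -d yet inflect differently (mofeden, lealvbezud), so the final letter is not what conditions the rule; the last vowel is.
"dipapeb" has last vowel 'e'. The stems whose last vowel is 'e' (mofed → mofeden, lafew → lafewen) add -en.
So dipapeb → dipapeben.

dipapeben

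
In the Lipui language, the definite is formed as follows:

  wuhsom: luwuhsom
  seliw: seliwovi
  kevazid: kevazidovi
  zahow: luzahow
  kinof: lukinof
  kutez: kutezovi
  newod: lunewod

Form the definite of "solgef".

solgefovi

newod and kevazid both end in -d yet inflect differently (lunewod, kevazidovi), so the final letter is not what conditions the rule; the last vowel is.
"solgef" has last vowel 'e'. The one such stem in the data (kutez → kutezovi) adds -ovi, so the same rule applies.
The other pattern: stems whose last vowel is 'o' add the prefix lu-.
So solgef → solgefovi.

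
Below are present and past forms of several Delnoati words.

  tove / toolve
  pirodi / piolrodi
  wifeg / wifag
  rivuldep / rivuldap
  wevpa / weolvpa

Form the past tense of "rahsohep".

rahsohap

"rahsohep" ends in a consonant. The stems ending in a consonant (wifeg → wifag, rivuldep → rivuldap) change the last vowel to 'a'.
The other pattern: stems ending in a vowel insert -ol- after the first vowel.
So rahsohep → rahsohap.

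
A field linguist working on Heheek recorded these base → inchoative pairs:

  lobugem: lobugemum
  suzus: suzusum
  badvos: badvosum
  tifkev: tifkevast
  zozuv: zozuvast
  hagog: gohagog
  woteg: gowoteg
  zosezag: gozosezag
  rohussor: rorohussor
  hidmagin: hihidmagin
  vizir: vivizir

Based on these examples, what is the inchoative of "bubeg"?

gobubeg

"bubeg" ends in -g. The stems ending in -g (hagog → gohagog, woteg → gowoteg, zosezag → gozosezag) add the prefix go-.
The other patterns: stems ending in -m or -s add -um; stems ending in -v add -ast; stems ending in -n or -r repeat the first consonant+vowel as a prefix.
So bubeg → gobubeg.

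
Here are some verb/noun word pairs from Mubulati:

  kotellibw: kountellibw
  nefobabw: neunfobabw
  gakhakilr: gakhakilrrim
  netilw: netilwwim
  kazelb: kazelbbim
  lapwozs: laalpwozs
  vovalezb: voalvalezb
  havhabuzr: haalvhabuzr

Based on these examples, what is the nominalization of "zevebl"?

zeunvebl

kotellibw and netilw both end in -w yet inflect differently (kountellibw, netilwwim), so the final letter is not what conditions the rule; the second-to-last letter is.
"zevebl" has second-to-last letter 'b'. The stems whose second-to-last letter is 'b' (kotellibw → kountellibw, nefobabw → neunfobabw) insert -un- after the first vowel.
The other patterns: stems whose second-to-last letter is 'l' double the final consonant and add -im; stems whose second-to-last letter is 'z' insert -al- after the first vowel.
So zevebl → zeunvebl.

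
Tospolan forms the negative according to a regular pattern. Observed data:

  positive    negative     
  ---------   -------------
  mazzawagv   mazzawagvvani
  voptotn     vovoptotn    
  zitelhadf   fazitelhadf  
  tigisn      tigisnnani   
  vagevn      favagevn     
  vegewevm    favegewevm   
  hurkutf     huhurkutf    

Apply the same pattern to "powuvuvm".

tigisn and voptotn both end in -n yet inflect differently (tigisnnani, vovoptotn), so the final letter is not what conditions the rule; the second-to-last letter is.
"powuvuvm" has second-to-last letter 'v'. The stems whose second-to-last letter is 'v' (vegewevm → favegewevm, vagevn → favagevn) add the prefix fa-.
So powuvuvm → fapowuvuvm.

fapowuvuvm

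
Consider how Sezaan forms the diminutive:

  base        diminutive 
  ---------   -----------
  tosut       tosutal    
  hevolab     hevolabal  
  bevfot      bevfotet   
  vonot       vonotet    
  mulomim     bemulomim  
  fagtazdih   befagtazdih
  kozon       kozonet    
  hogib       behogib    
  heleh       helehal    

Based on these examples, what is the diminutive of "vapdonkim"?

bevapdonkim

hogib and hevolab both end in -b yet inflect differently (behogib, hevolabal), so the final letter is not what conditions the rule; the last vowel is.
"vapdonkim" has last vowel 'i'. The stems whose last vowel is 'i' (hogib → behogib, mulomim → bemulomim, fagtazdih → befagtazdih) add the prefix be-.
So vapdonkim → bevapdonkim.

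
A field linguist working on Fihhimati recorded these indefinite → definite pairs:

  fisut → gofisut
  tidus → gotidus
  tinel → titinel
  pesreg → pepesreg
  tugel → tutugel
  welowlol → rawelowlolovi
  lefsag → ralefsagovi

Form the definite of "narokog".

ranarokogovi

tinel and welowlol both end in -l yet inflect differently (titinel, rawelowlolovi), so the final letter is not what conditions the rule; the last vowel is.
"narokog" has last vowel 'o'. The one such stem in the data (welowlol → rawelowlolovi) adds ra- … -ovi around the stem, so the same rule applies.
The other patterns: stems whose last vowel is 'u' add the prefix go-; stems whose last vowel is 'e' repeat the first consonant+vowel as a prefix.
So narokog → ranarokogovi.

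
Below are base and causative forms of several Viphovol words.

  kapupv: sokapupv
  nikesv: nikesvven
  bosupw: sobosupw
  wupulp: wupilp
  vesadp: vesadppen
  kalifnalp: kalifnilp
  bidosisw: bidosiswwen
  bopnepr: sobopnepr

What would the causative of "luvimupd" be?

soluvimupd

kalifnalp and vesadp both end in -p yet inflect differently (kalifnilp, vesadppen), so the final letter is not what conditions the rule; the second-to-last letter is.
"luvimupd" has second-to-last letter 'p'. The stems whose second-to-last letter is 'p' (bosupw → sobosupw, kapupv → sokapupv, bopnepr → sobopnepr) add the prefix so-.
So luvimupd → soluvimupd.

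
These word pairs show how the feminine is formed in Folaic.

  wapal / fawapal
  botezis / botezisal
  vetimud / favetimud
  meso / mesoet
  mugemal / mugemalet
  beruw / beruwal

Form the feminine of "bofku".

bofkual

"bofku" begins with b-. The stems beginning with b- (botezis → botezisal, beruw → beruwal) add -al.
So bofku → bofkual.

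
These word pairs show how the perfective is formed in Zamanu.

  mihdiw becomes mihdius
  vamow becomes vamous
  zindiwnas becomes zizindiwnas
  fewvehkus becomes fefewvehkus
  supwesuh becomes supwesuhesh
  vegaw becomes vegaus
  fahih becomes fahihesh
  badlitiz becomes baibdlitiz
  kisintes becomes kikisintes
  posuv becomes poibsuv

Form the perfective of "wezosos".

"wezosos" ends in -s. The stems ending in -s (zindiwnas → zizindiwnas, kisintes → kikisintes, fewvehkus → fefewvehkus) repeat the first consonant+vowel as a prefix.
So wezosos → wewezosos.

wewezosos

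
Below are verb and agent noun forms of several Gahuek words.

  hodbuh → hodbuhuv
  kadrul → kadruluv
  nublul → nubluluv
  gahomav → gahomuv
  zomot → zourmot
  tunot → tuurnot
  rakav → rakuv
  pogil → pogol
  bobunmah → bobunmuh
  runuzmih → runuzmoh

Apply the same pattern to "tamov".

taurmov

runuzmih and bobunmah both end in -h yet inflect differently (runuzmoh, bobunmuh), so the final letter is not what conditions the rule; the last vowel is.
"tamov" has last vowel 'o'. The stems whose last vowel is 'o' (tunot → tuurnot, zomot → zourmot) insert -ur- after the first vowel.
So tamov → taurmov.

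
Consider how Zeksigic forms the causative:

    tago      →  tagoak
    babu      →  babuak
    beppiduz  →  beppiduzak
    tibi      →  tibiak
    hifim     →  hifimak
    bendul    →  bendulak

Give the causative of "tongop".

tongopak

Every pair shown (tago → tagoak, babu → babuak, beppiduz → beppiduzak, …) follows the same rule: add -ak.
So tongop → tongopak.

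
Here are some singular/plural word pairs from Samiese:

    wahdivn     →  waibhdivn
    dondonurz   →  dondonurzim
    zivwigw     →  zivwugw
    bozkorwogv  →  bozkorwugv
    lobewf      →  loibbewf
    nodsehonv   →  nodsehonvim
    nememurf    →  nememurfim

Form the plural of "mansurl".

bozkorwogv and nodsehonv both end in -v yet inflect differently (bozkorwugv, nodsehonvim), so the final letter is not what conditions the rule; the second-to-last letter is.
"mansurl" has second-to-last letter 'r'. The stems whose second-to-last letter is 'r' (nememurf → nememurfim, dondonurz → dondonurzim) add -im.
The other patterns: stems whose second-to-last letter is 'g' change the last vowel to 'u'; stems whose second-to-last letter is 'v' or 'w' insert -ib- after the first vowel.
So mansurl → mansurlim.

mansurlim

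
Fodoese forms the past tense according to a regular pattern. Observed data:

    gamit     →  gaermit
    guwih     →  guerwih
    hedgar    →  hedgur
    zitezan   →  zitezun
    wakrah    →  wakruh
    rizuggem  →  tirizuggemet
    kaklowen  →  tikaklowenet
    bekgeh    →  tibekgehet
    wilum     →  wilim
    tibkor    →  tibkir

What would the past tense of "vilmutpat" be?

vilmutput

"vilmutpat" has last vowel 'a'. The stems whose last vowel is 'a' (hedgar → hedgur, zitezan → zitezun, wakrah → wakruh) change the last vowel to 'u'.
So vilmutpat → vilmutput.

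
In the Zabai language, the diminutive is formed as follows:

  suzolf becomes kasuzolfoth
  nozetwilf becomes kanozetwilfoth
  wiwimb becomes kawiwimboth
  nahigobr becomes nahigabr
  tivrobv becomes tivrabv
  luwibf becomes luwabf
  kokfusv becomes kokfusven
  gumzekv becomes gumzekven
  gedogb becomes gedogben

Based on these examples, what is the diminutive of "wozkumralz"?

kawozkumralzoth

suzolf and luwibf both end in -f yet inflect differently (kasuzolfoth, luwabf), so the final letter is not what conditions the rule; the second-to-last letter is.
"wozkumralz" has second-to-last letter 'l'. The stems whose second-to-last letter is 'l' (suzolf → kasuzolfoth, nozetwilf → kanozetwilfoth) add ka- … -oth around the stem.
So wozkumralz → kawozkumralzoth.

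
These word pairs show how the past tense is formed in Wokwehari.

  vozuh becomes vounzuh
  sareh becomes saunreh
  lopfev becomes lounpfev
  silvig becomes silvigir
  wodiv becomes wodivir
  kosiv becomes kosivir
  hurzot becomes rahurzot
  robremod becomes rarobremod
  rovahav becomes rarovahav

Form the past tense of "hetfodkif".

hetfodkifir

lopfev and wodiv both end in -v yet inflect differently (lounpfev, wodivir), so the final letter is not what conditions the rule; the last vowel is.
"hetfodkif" has last vowel 'i'. The stems whose last vowel is 'i' (silvig → silvigir, wodiv → wodivir, kosiv → kosivir) add -ir.
The other patterns: stems whose last vowel is 'e' or 'u' insert -un- after the first vowel; stems whose last vowel is 'a' or 'o' add the prefix ra-.
So hetfodkif → hetfodkifir.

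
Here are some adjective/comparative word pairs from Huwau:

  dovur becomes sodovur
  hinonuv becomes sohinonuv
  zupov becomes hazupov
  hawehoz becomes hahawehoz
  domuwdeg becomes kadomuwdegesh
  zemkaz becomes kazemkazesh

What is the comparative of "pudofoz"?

hinonuv and zupov both end in -v yet inflect differently (sohinonuv, hazupov), so the final letter is not what conditions the rule; the last vowel is.
"pudofoz" has last vowel 'o'. The stems whose last vowel is 'o' (zupov → hazupov, hawehoz → hahawehoz) add the prefix ha-.
So pudofoz → hapudofoz.

hapudofoz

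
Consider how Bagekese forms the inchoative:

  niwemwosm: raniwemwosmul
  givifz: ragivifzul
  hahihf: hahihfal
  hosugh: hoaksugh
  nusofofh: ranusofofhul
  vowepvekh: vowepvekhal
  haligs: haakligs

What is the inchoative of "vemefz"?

"vemefz" has second-to-last letter 'f'. The stems whose second-to-last letter is 'f' (nusofofh → ranusofofhul, givifz → ragivifzul) add ra- … -ul around the stem.
So vemefz → ravemefzul.

ravemefzul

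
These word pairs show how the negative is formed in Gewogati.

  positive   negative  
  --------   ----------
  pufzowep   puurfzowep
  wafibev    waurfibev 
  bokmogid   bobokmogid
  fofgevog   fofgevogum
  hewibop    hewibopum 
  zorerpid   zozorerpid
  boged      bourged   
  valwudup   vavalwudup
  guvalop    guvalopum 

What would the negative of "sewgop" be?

"sewgop" has last vowel 'o'. The stems whose last vowel is 'o' (fofgevog → fofgevogum, hewibop → hewibopum, guvalop → guvalopum) add -um.
So sewgop → sewgopum.

sewgopum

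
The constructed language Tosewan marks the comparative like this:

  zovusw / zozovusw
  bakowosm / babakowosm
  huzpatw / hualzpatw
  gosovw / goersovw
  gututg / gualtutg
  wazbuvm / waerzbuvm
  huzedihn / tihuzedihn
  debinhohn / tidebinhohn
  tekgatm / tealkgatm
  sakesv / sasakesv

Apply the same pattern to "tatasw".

tatatasw

wazbuvm and bakowosm both end in -m yet inflect differently (waerzbuvm, babakowosm), so the final letter is not what conditions the rule; the second-to-last letter is.
"tatasw" has second-to-last letter 's'. The stems whose second-to-last letter is 's' (bakowosm → babakowosm, sakesv → sasakesv, zovusw → zozovusw) repeat the first consonant+vowel as a prefix.
So tatasw → tatatasw.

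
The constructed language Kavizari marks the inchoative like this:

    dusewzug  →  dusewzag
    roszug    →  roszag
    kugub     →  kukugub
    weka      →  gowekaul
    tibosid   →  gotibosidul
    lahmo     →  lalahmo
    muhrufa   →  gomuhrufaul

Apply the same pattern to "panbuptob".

kugub and dusewzug both have last vowel 'u' yet inflect differently (kukugub, dusewzag), so the last vowel is not what conditions the rule; the final letter is.
"panbuptob" ends in -b. The one such stem in the data (kugub → kukugub) repeats the first consonant+vowel as a prefix (as does lahmo), so the same rule applies.
So panbuptob → papanbuptob.

papanbuptob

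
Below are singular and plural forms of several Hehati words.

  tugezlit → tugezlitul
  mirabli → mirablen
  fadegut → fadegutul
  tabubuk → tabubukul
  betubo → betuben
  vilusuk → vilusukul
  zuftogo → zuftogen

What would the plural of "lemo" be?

lemen

mirabli and tugezlit both have last vowel 'i' yet inflect differently (mirablen, tugezlitul), so the last vowel is not what conditions the rule; the final letter is.
"lemo" ends in -o. The stems ending in -o (betubo → betuben, zuftogo → zuftogen) drop the final letter and add -en.
So lemo → lemen.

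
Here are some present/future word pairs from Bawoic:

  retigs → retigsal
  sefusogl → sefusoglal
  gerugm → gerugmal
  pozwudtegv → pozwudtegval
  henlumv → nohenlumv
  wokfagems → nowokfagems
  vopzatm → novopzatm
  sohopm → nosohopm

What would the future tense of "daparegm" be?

daparegmal

pozwudtegv and henlumv both end in -v yet inflect differently (pozwudtegval, nohenlumv), so the final letter is not what conditions the rule; the second-to-last letter is.
"daparegm" has second-to-last letter 'g'. The stems whose second-to-last letter is 'g' (retigs → retigsal, sefusogl → sefusoglal, gerugm → gerugmal) add -al.
The other pattern: stems whose second-to-last letter is 'm', 'p' or 't' add the prefix no-.
So daparegm → daparegmal.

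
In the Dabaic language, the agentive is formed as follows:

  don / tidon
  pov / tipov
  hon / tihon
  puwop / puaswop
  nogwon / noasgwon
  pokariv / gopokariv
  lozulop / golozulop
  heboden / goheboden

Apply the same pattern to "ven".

tiven

don and nogwon both end in -n yet inflect differently (tidon, noasgwon), so the final letter is not what conditions the rule; the number of vowels is.
"ven" has 1 vowel. The stems with 1 vowel (don → tidon, pov → tipov, hon → tihon) add the prefix ti-.
The other patterns: stems with 2 vowels insert -as- after the first vowel; stems with 3 vowels add the prefix go-.
So ven → tiven.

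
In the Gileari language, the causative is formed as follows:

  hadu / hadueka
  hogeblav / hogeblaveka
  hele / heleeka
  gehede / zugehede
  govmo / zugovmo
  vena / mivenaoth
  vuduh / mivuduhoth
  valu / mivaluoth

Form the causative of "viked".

mivikedoth

hele and gehede both end in -e yet inflect differently (heleeka, zugehede), so the final letter is not what conditions the rule; the first letter is.
"viked" begins with v-. The stems beginning with v- (vena → mivenaoth, vuduh → mivuduhoth, valu → mivaluoth) add mi- … -oth around the stem.
The other patterns: stems beginning with h- add -eka; stems beginning with g- add the prefix zu-.
So viked → mivikedoth.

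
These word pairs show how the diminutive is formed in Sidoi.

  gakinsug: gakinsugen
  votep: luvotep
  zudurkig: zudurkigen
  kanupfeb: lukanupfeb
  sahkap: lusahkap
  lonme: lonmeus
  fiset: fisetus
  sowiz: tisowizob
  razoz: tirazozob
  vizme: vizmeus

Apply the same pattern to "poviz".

tipovizob

kanupfeb and fiset both have last vowel 'e' yet inflect differently (lukanupfeb, fisetus), so the last vowel is not what conditions the rule; the final letter is.
"poviz" ends in -z. The stems ending in -z (sowiz → tisowizob, razoz → tirazozob) add ti- … -ob around the stem.
The other patterns: stems ending in -g add -en; stems ending in -b or -p add the prefix lu-; stems ending in -e or -t add -us.
So poviz → tipovizob.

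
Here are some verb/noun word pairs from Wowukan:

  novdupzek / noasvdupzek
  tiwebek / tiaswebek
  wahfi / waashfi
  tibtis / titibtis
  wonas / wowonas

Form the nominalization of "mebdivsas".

memebdivsas

wahfi and tibtis both have last vowel 'i' yet inflect differently (waashfi, titibtis), so the last vowel is not what conditions the rule; the final letter is.
"mebdivsas" ends in -s. The stems ending in -s (tibtis → titibtis, wonas → wowonas) repeat the first consonant+vowel as a prefix.
The other pattern: stems ending in -i or -k insert -as- after the first vowel.
So mebdivsas → memebdivsas.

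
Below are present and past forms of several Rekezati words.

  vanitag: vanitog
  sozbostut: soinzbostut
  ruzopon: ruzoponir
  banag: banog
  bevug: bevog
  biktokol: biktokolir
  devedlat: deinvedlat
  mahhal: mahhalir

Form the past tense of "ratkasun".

"ratkasun" ends in -n. The one such stem in the data (ruzopon → ruzoponir) adds -ir, so the same rule applies.
The other patterns: stems ending in -t insert -in- after the first vowel; stems ending in -g change the last vowel to 'o'.
So ratkasun → ratkasunir.

ratkasunir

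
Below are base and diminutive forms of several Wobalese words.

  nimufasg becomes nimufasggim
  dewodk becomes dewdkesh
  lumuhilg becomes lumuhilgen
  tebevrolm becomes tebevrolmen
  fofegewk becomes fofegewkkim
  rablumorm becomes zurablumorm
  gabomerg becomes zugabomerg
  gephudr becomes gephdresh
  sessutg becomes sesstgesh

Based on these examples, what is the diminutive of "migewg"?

sessutg and lumuhilg both end in -g yet inflect differently (sesstgesh, lumuhilgen), so the final letter is not what conditions the rule; the second-to-last letter is.
"migewg" has second-to-last letter 'w'. The one such stem in the data (fofegewk → fofegewkkim) doubles the final consonant and adds -im (as does nimufasg), so the same rule applies.
The other patterns: stems whose second-to-last letter is 'd' or 't' delete the last vowel and add -esh; stems whose second-to-last letter is 'l' add -en; stems whose second-to-last letter is 'r' add the prefix zu-.
So migewg → migewggim.

migewggim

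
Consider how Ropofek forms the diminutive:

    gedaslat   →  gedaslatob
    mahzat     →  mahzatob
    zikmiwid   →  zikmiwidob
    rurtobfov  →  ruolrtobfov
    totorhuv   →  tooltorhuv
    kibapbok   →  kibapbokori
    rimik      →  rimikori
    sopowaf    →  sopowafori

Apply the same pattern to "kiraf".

kirafori

"kiraf" ends in -f. The one such stem in the data (sopowaf → sopowafori) adds -ori, so the same rule applies.
The other patterns: stems ending in -d or -t add -ob; stems ending in -v insert -ol- after the first vowel.
So kiraf → kirafori.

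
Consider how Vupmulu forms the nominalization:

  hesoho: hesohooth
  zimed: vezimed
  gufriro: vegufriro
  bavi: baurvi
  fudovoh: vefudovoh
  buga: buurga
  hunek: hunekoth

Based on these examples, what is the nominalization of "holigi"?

hesoho and gufriro both end in -o yet inflect differently (hesohooth, vegufriro), so the final letter is not what conditions the rule; the first letter is.
"holigi" begins with h-. The stems beginning with h- (hunek → hunekoth, hesoho → hesohooth) add -oth.
The other patterns: stems beginning with b- insert -ur- after the first vowel; stems beginning with f-, g- or z- add the prefix ve-.
So holigi → holigioth.

holigioth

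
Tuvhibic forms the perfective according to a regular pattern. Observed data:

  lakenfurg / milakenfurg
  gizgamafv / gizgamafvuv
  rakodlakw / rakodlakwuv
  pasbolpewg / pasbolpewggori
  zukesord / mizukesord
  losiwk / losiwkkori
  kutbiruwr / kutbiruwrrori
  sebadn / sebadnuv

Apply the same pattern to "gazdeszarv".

lakenfurg and pasbolpewg both end in -g yet inflect differently (milakenfurg, pasbolpewggori), so the final letter is not what conditions the rule; the second-to-last letter is.
"gazdeszarv" has second-to-last letter 'r'. The stems whose second-to-last letter is 'r' (lakenfurg → milakenfurg, zukesord → mizukesord) add the prefix mi-.
So gazdeszarv → migazdeszarv.

migazdeszarv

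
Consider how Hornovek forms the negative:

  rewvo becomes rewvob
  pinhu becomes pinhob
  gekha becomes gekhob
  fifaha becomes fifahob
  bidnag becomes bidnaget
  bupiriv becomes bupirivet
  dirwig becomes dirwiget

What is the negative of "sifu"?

gekha and bidnag both have last vowel 'a' yet inflect differently (gekhob, bidnaget), so the last vowel is not what conditions the rule; whether the stem ends in a vowel or a consonant is.
"sifu" ends in a vowel. The stems ending in a vowel (rewvo → rewvob, pinhu → pinhob, gekha → gekhob) drop the final letter and add -ob.
The other pattern: stems ending in a consonant add -et.
So sifu → sifob.

sifob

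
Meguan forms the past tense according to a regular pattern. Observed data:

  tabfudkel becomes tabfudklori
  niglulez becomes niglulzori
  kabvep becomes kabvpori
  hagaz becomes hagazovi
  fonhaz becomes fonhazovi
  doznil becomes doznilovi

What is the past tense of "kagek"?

kagkori

niglulez and fonhaz both end in -z yet inflect differently (niglulzori, fonhazovi), so the final letter is not what conditions the rule; the last vowel is.
"kagek" has last vowel 'e'. The stems whose last vowel is 'e' (kabvep → kabvpori, niglulez → niglulzori, tabfudkel → tabfudklori) delete the last vowel and add -ori.
The other pattern: stems whose last vowel is 'a' or 'i' add -ovi.
So kagek → kagkori.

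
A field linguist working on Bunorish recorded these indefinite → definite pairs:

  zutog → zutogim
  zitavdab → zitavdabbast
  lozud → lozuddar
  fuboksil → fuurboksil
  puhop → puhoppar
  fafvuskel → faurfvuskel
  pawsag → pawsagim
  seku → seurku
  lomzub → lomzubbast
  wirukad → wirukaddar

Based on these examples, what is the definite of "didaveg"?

pawsag and wirukad both have last vowel 'a' yet inflect differently (pawsagim, wirukaddar), so the last vowel is not what conditions the rule; the final letter is.
"didaveg" ends in -g. The stems ending in -g (zutog → zutogim, pawsag → pawsagim) add -im.
So didaveg → didavegim.

didavegim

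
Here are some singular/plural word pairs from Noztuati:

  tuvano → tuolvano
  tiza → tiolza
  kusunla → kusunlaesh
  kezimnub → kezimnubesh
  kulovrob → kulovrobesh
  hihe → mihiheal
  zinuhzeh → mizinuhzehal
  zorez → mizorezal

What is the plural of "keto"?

ketoesh

tiza and kusunla both end in -a yet inflect differently (tiolza, kusunlaesh), so the final letter is not what conditions the rule; the first letter is.
"keto" begins with k-. The stems beginning with k- (kusunla → kusunlaesh, kezimnub → kezimnubesh, kulovrob → kulovrobesh) add -esh.
So keto → ketoesh.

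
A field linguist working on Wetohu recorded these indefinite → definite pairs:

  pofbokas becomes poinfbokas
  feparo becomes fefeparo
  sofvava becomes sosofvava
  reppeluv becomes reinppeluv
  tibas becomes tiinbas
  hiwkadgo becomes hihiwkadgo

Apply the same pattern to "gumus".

guinmus

tibas and sofvava both have last vowel 'a' yet inflect differently (tiinbas, sosofvava), so the last vowel is not what conditions the rule; whether the stem ends in a vowel or a consonant is.
"gumus" ends in a consonant. The stems ending in a consonant (reppeluv → reinppeluv, tibas → tiinbas, pofbokas → poinfbokas) insert -in- after the first vowel.
So gumus → guinmus.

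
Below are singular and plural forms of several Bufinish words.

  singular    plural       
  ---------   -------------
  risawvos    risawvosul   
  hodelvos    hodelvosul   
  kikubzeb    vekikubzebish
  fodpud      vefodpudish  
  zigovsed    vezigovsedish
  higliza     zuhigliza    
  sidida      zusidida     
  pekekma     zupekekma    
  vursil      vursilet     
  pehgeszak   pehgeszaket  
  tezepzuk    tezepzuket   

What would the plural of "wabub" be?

higliza and pehgeszak both have last vowel 'a' yet inflect differently (zuhigliza, pehgeszaket), so the last vowel is not what conditions the rule; the final letter is.
"wabub" ends in -b. The one such stem in the data (kikubzeb → vekikubzebish) adds ve- … -ish around the stem, so the same rule applies.
The other patterns: stems ending in -s add -ul; stems ending in -a add the prefix zu-; stems ending in -k or -l add -et.
So wabub → vewabubish.

vewabubish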